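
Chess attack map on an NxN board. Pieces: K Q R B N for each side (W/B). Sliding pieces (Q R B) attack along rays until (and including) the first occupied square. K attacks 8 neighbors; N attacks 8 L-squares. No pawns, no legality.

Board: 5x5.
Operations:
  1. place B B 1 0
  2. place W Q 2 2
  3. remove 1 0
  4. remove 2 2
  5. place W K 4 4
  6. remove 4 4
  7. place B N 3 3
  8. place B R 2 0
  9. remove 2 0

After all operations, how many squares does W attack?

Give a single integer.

Op 1: place BB@(1,0)
Op 2: place WQ@(2,2)
Op 3: remove (1,0)
Op 4: remove (2,2)
Op 5: place WK@(4,4)
Op 6: remove (4,4)
Op 7: place BN@(3,3)
Op 8: place BR@(2,0)
Op 9: remove (2,0)
Per-piece attacks for W:
Union (0 distinct): (none)

Answer: 0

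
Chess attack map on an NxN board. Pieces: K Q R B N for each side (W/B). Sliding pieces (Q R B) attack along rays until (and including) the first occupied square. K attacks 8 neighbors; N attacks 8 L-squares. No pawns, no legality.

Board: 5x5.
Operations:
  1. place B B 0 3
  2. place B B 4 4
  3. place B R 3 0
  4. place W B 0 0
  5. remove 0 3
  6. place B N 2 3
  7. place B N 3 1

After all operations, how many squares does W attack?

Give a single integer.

Op 1: place BB@(0,3)
Op 2: place BB@(4,4)
Op 3: place BR@(3,0)
Op 4: place WB@(0,0)
Op 5: remove (0,3)
Op 6: place BN@(2,3)
Op 7: place BN@(3,1)
Per-piece attacks for W:
  WB@(0,0): attacks (1,1) (2,2) (3,3) (4,4) [ray(1,1) blocked at (4,4)]
Union (4 distinct): (1,1) (2,2) (3,3) (4,4)

Answer: 4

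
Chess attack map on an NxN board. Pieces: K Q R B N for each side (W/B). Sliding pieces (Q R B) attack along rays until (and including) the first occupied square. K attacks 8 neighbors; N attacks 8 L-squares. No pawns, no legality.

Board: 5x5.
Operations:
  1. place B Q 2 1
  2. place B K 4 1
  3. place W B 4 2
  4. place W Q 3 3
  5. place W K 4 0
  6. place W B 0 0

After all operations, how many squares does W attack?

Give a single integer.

Op 1: place BQ@(2,1)
Op 2: place BK@(4,1)
Op 3: place WB@(4,2)
Op 4: place WQ@(3,3)
Op 5: place WK@(4,0)
Op 6: place WB@(0,0)
Per-piece attacks for W:
  WB@(0,0): attacks (1,1) (2,2) (3,3) [ray(1,1) blocked at (3,3)]
  WQ@(3,3): attacks (3,4) (3,2) (3,1) (3,0) (4,3) (2,3) (1,3) (0,3) (4,4) (4,2) (2,4) (2,2) (1,1) (0,0) [ray(1,-1) blocked at (4,2); ray(-1,-1) blocked at (0,0)]
  WK@(4,0): attacks (4,1) (3,0) (3,1)
  WB@(4,2): attacks (3,3) (3,1) (2,0) [ray(-1,1) blocked at (3,3)]
Union (17 distinct): (0,0) (0,3) (1,1) (1,3) (2,0) (2,2) (2,3) (2,4) (3,0) (3,1) (3,2) (3,3) (3,4) (4,1) (4,2) (4,3) (4,4)

Answer: 17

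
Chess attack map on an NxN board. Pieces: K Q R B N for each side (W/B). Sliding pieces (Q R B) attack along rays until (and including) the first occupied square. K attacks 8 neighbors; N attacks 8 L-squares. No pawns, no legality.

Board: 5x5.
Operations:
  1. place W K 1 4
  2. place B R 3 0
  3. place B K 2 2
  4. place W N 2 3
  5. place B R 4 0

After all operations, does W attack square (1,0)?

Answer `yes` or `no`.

Answer: no

Derivation:
Op 1: place WK@(1,4)
Op 2: place BR@(3,0)
Op 3: place BK@(2,2)
Op 4: place WN@(2,3)
Op 5: place BR@(4,0)
Per-piece attacks for W:
  WK@(1,4): attacks (1,3) (2,4) (0,4) (2,3) (0,3)
  WN@(2,3): attacks (4,4) (0,4) (3,1) (4,2) (1,1) (0,2)
W attacks (1,0): no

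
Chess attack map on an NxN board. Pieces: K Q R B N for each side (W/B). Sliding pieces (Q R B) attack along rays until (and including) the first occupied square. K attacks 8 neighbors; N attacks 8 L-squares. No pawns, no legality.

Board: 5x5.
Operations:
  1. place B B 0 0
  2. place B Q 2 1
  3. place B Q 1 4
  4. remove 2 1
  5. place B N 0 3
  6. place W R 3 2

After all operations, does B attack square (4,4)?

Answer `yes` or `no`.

Answer: yes

Derivation:
Op 1: place BB@(0,0)
Op 2: place BQ@(2,1)
Op 3: place BQ@(1,4)
Op 4: remove (2,1)
Op 5: place BN@(0,3)
Op 6: place WR@(3,2)
Per-piece attacks for B:
  BB@(0,0): attacks (1,1) (2,2) (3,3) (4,4)
  BN@(0,3): attacks (2,4) (1,1) (2,2)
  BQ@(1,4): attacks (1,3) (1,2) (1,1) (1,0) (2,4) (3,4) (4,4) (0,4) (2,3) (3,2) (0,3) [ray(1,-1) blocked at (3,2); ray(-1,-1) blocked at (0,3)]
B attacks (4,4): yes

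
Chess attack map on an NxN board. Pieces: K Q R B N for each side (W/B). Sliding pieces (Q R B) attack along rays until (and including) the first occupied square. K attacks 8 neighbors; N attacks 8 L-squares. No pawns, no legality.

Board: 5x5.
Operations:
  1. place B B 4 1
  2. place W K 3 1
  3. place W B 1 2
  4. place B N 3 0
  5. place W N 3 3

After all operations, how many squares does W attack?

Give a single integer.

Op 1: place BB@(4,1)
Op 2: place WK@(3,1)
Op 3: place WB@(1,2)
Op 4: place BN@(3,0)
Op 5: place WN@(3,3)
Per-piece attacks for W:
  WB@(1,2): attacks (2,3) (3,4) (2,1) (3,0) (0,3) (0,1) [ray(1,-1) blocked at (3,0)]
  WK@(3,1): attacks (3,2) (3,0) (4,1) (2,1) (4,2) (4,0) (2,2) (2,0)
  WN@(3,3): attacks (1,4) (4,1) (2,1) (1,2)
Union (14 distinct): (0,1) (0,3) (1,2) (1,4) (2,0) (2,1) (2,2) (2,3) (3,0) (3,2) (3,4) (4,0) (4,1) (4,2)

Answer: 14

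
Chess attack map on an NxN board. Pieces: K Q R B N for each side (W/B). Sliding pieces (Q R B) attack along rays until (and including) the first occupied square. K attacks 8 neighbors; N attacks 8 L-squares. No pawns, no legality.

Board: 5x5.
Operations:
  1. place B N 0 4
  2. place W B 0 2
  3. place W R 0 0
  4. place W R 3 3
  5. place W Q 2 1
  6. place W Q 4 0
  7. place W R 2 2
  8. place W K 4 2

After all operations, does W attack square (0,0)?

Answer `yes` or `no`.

Answer: yes

Derivation:
Op 1: place BN@(0,4)
Op 2: place WB@(0,2)
Op 3: place WR@(0,0)
Op 4: place WR@(3,3)
Op 5: place WQ@(2,1)
Op 6: place WQ@(4,0)
Op 7: place WR@(2,2)
Op 8: place WK@(4,2)
Per-piece attacks for W:
  WR@(0,0): attacks (0,1) (0,2) (1,0) (2,0) (3,0) (4,0) [ray(0,1) blocked at (0,2); ray(1,0) blocked at (4,0)]
  WB@(0,2): attacks (1,3) (2,4) (1,1) (2,0)
  WQ@(2,1): attacks (2,2) (2,0) (3,1) (4,1) (1,1) (0,1) (3,2) (4,3) (3,0) (1,2) (0,3) (1,0) [ray(0,1) blocked at (2,2)]
  WR@(2,2): attacks (2,3) (2,4) (2,1) (3,2) (4,2) (1,2) (0,2) [ray(0,-1) blocked at (2,1); ray(1,0) blocked at (4,2); ray(-1,0) blocked at (0,2)]
  WR@(3,3): attacks (3,4) (3,2) (3,1) (3,0) (4,3) (2,3) (1,3) (0,3)
  WQ@(4,0): attacks (4,1) (4,2) (3,0) (2,0) (1,0) (0,0) (3,1) (2,2) [ray(0,1) blocked at (4,2); ray(-1,0) blocked at (0,0); ray(-1,1) blocked at (2,2)]
  WK@(4,2): attacks (4,3) (4,1) (3,2) (3,3) (3,1)
W attacks (0,0): yes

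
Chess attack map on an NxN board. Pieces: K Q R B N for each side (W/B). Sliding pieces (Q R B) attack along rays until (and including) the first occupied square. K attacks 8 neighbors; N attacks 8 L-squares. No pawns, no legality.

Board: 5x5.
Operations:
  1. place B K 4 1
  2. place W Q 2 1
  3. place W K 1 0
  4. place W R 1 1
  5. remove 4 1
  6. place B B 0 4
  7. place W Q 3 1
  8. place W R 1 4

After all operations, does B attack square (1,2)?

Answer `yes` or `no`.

Op 1: place BK@(4,1)
Op 2: place WQ@(2,1)
Op 3: place WK@(1,0)
Op 4: place WR@(1,1)
Op 5: remove (4,1)
Op 6: place BB@(0,4)
Op 7: place WQ@(3,1)
Op 8: place WR@(1,4)
Per-piece attacks for B:
  BB@(0,4): attacks (1,3) (2,2) (3,1) [ray(1,-1) blocked at (3,1)]
B attacks (1,2): no

Answer: no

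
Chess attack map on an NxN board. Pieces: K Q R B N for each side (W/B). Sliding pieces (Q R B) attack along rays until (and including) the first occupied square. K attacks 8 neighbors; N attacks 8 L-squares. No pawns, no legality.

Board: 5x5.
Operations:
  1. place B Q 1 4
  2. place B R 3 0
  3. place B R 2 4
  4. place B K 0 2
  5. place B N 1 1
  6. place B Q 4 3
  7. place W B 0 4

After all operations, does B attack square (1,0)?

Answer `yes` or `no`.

Answer: yes

Derivation:
Op 1: place BQ@(1,4)
Op 2: place BR@(3,0)
Op 3: place BR@(2,4)
Op 4: place BK@(0,2)
Op 5: place BN@(1,1)
Op 6: place BQ@(4,3)
Op 7: place WB@(0,4)
Per-piece attacks for B:
  BK@(0,2): attacks (0,3) (0,1) (1,2) (1,3) (1,1)
  BN@(1,1): attacks (2,3) (3,2) (0,3) (3,0)
  BQ@(1,4): attacks (1,3) (1,2) (1,1) (2,4) (0,4) (2,3) (3,2) (4,1) (0,3) [ray(0,-1) blocked at (1,1); ray(1,0) blocked at (2,4); ray(-1,0) blocked at (0,4)]
  BR@(2,4): attacks (2,3) (2,2) (2,1) (2,0) (3,4) (4,4) (1,4) [ray(-1,0) blocked at (1,4)]
  BR@(3,0): attacks (3,1) (3,2) (3,3) (3,4) (4,0) (2,0) (1,0) (0,0)
  BQ@(4,3): attacks (4,4) (4,2) (4,1) (4,0) (3,3) (2,3) (1,3) (0,3) (3,4) (3,2) (2,1) (1,0)
B attacks (1,0): yes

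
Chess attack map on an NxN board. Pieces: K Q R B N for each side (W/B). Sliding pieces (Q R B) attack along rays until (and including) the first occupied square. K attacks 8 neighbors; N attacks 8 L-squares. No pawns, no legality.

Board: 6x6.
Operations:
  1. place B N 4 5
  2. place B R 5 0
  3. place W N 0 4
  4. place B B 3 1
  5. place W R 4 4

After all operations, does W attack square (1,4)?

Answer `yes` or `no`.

Answer: yes

Derivation:
Op 1: place BN@(4,5)
Op 2: place BR@(5,0)
Op 3: place WN@(0,4)
Op 4: place BB@(3,1)
Op 5: place WR@(4,4)
Per-piece attacks for W:
  WN@(0,4): attacks (2,5) (1,2) (2,3)
  WR@(4,4): attacks (4,5) (4,3) (4,2) (4,1) (4,0) (5,4) (3,4) (2,4) (1,4) (0,4) [ray(0,1) blocked at (4,5); ray(-1,0) blocked at (0,4)]
W attacks (1,4): yes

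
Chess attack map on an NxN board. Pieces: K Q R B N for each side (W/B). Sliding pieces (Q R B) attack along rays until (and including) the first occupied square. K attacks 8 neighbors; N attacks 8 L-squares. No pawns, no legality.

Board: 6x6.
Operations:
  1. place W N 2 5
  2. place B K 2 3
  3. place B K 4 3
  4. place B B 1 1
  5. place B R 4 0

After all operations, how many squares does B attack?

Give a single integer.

Answer: 22

Derivation:
Op 1: place WN@(2,5)
Op 2: place BK@(2,3)
Op 3: place BK@(4,3)
Op 4: place BB@(1,1)
Op 5: place BR@(4,0)
Per-piece attacks for B:
  BB@(1,1): attacks (2,2) (3,3) (4,4) (5,5) (2,0) (0,2) (0,0)
  BK@(2,3): attacks (2,4) (2,2) (3,3) (1,3) (3,4) (3,2) (1,4) (1,2)
  BR@(4,0): attacks (4,1) (4,2) (4,3) (5,0) (3,0) (2,0) (1,0) (0,0) [ray(0,1) blocked at (4,3)]
  BK@(4,3): attacks (4,4) (4,2) (5,3) (3,3) (5,4) (5,2) (3,4) (3,2)
Union (22 distinct): (0,0) (0,2) (1,0) (1,2) (1,3) (1,4) (2,0) (2,2) (2,4) (3,0) (3,2) (3,3) (3,4) (4,1) (4,2) (4,3) (4,4) (5,0) (5,2) (5,3) (5,4) (5,5)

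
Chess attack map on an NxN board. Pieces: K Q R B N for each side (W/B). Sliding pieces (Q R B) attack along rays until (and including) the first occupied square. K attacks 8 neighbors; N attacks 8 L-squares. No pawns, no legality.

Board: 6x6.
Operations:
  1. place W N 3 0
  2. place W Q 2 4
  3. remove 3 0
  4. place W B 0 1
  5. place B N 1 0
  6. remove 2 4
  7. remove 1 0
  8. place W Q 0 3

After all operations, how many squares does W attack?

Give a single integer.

Op 1: place WN@(3,0)
Op 2: place WQ@(2,4)
Op 3: remove (3,0)
Op 4: place WB@(0,1)
Op 5: place BN@(1,0)
Op 6: remove (2,4)
Op 7: remove (1,0)
Op 8: place WQ@(0,3)
Per-piece attacks for W:
  WB@(0,1): attacks (1,2) (2,3) (3,4) (4,5) (1,0)
  WQ@(0,3): attacks (0,4) (0,5) (0,2) (0,1) (1,3) (2,3) (3,3) (4,3) (5,3) (1,4) (2,5) (1,2) (2,1) (3,0) [ray(0,-1) blocked at (0,1)]
Union (17 distinct): (0,1) (0,2) (0,4) (0,5) (1,0) (1,2) (1,3) (1,4) (2,1) (2,3) (2,5) (3,0) (3,3) (3,4) (4,3) (4,5) (5,3)

Answer: 17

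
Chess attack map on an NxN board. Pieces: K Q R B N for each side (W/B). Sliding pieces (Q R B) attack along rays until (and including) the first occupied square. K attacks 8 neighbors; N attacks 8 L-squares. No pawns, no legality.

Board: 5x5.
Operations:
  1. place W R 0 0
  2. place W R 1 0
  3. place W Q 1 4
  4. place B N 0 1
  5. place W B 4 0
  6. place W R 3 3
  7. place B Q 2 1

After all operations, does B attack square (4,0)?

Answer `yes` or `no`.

Op 1: place WR@(0,0)
Op 2: place WR@(1,0)
Op 3: place WQ@(1,4)
Op 4: place BN@(0,1)
Op 5: place WB@(4,0)
Op 6: place WR@(3,3)
Op 7: place BQ@(2,1)
Per-piece attacks for B:
  BN@(0,1): attacks (1,3) (2,2) (2,0)
  BQ@(2,1): attacks (2,2) (2,3) (2,4) (2,0) (3,1) (4,1) (1,1) (0,1) (3,2) (4,3) (3,0) (1,2) (0,3) (1,0) [ray(-1,0) blocked at (0,1); ray(-1,-1) blocked at (1,0)]
B attacks (4,0): no

Answer: no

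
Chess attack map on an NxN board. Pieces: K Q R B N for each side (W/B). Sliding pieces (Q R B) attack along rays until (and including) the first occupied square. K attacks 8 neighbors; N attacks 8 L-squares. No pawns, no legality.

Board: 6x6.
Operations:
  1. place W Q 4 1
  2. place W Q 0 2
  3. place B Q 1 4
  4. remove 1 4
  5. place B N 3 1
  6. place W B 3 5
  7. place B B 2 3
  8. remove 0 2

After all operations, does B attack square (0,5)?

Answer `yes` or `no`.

Op 1: place WQ@(4,1)
Op 2: place WQ@(0,2)
Op 3: place BQ@(1,4)
Op 4: remove (1,4)
Op 5: place BN@(3,1)
Op 6: place WB@(3,5)
Op 7: place BB@(2,3)
Op 8: remove (0,2)
Per-piece attacks for B:
  BB@(2,3): attacks (3,4) (4,5) (3,2) (4,1) (1,4) (0,5) (1,2) (0,1) [ray(1,-1) blocked at (4,1)]
  BN@(3,1): attacks (4,3) (5,2) (2,3) (1,2) (5,0) (1,0)
B attacks (0,5): yes

Answer: yes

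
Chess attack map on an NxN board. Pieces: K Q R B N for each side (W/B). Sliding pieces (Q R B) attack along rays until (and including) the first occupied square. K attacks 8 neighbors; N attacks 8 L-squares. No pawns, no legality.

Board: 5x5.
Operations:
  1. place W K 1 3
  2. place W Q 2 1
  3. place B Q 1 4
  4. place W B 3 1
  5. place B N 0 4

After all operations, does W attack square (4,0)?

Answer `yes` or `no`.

Op 1: place WK@(1,3)
Op 2: place WQ@(2,1)
Op 3: place BQ@(1,4)
Op 4: place WB@(3,1)
Op 5: place BN@(0,4)
Per-piece attacks for W:
  WK@(1,3): attacks (1,4) (1,2) (2,3) (0,3) (2,4) (2,2) (0,4) (0,2)
  WQ@(2,1): attacks (2,2) (2,3) (2,4) (2,0) (3,1) (1,1) (0,1) (3,2) (4,3) (3,0) (1,2) (0,3) (1,0) [ray(1,0) blocked at (3,1)]
  WB@(3,1): attacks (4,2) (4,0) (2,2) (1,3) (2,0) [ray(-1,1) blocked at (1,3)]
W attacks (4,0): yes

Answer: yes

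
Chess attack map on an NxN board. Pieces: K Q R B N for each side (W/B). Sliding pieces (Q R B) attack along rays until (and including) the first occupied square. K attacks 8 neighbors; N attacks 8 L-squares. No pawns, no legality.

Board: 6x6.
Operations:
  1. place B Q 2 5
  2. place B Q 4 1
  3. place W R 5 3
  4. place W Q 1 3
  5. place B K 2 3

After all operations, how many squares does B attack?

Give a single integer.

Op 1: place BQ@(2,5)
Op 2: place BQ@(4,1)
Op 3: place WR@(5,3)
Op 4: place WQ@(1,3)
Op 5: place BK@(2,3)
Per-piece attacks for B:
  BK@(2,3): attacks (2,4) (2,2) (3,3) (1,3) (3,4) (3,2) (1,4) (1,2)
  BQ@(2,5): attacks (2,4) (2,3) (3,5) (4,5) (5,5) (1,5) (0,5) (3,4) (4,3) (5,2) (1,4) (0,3) [ray(0,-1) blocked at (2,3)]
  BQ@(4,1): attacks (4,2) (4,3) (4,4) (4,5) (4,0) (5,1) (3,1) (2,1) (1,1) (0,1) (5,2) (5,0) (3,2) (2,3) (3,0) [ray(-1,1) blocked at (2,3)]
Union (27 distinct): (0,1) (0,3) (0,5) (1,1) (1,2) (1,3) (1,4) (1,5) (2,1) (2,2) (2,3) (2,4) (3,0) (3,1) (3,2) (3,3) (3,4) (3,5) (4,0) (4,2) (4,3) (4,4) (4,5) (5,0) (5,1) (5,2) (5,5)

Answer: 27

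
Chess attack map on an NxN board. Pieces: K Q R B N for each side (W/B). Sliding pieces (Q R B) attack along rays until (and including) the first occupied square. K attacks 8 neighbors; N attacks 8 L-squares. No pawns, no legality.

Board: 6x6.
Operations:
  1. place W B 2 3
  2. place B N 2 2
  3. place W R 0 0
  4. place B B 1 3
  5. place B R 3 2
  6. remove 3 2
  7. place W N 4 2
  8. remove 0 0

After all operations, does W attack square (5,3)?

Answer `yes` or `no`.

Op 1: place WB@(2,3)
Op 2: place BN@(2,2)
Op 3: place WR@(0,0)
Op 4: place BB@(1,3)
Op 5: place BR@(3,2)
Op 6: remove (3,2)
Op 7: place WN@(4,2)
Op 8: remove (0,0)
Per-piece attacks for W:
  WB@(2,3): attacks (3,4) (4,5) (3,2) (4,1) (5,0) (1,4) (0,5) (1,2) (0,1)
  WN@(4,2): attacks (5,4) (3,4) (2,3) (5,0) (3,0) (2,1)
W attacks (5,3): no

Answer: no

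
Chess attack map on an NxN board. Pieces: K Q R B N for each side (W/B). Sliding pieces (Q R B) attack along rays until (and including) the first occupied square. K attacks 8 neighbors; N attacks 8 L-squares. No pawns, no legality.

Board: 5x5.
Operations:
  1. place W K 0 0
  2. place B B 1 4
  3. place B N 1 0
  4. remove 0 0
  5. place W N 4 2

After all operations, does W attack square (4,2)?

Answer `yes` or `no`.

Op 1: place WK@(0,0)
Op 2: place BB@(1,4)
Op 3: place BN@(1,0)
Op 4: remove (0,0)
Op 5: place WN@(4,2)
Per-piece attacks for W:
  WN@(4,2): attacks (3,4) (2,3) (3,0) (2,1)
W attacks (4,2): no

Answer: no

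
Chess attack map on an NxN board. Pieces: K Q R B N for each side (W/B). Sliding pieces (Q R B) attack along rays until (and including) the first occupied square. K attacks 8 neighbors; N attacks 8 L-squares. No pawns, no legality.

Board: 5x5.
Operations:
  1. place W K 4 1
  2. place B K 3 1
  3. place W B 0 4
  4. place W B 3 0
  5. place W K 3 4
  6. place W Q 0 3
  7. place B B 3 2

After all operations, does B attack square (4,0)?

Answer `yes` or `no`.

Answer: yes

Derivation:
Op 1: place WK@(4,1)
Op 2: place BK@(3,1)
Op 3: place WB@(0,4)
Op 4: place WB@(3,0)
Op 5: place WK@(3,4)
Op 6: place WQ@(0,3)
Op 7: place BB@(3,2)
Per-piece attacks for B:
  BK@(3,1): attacks (3,2) (3,0) (4,1) (2,1) (4,2) (4,0) (2,2) (2,0)
  BB@(3,2): attacks (4,3) (4,1) (2,3) (1,4) (2,1) (1,0) [ray(1,-1) blocked at (4,1)]
B attacks (4,0): yes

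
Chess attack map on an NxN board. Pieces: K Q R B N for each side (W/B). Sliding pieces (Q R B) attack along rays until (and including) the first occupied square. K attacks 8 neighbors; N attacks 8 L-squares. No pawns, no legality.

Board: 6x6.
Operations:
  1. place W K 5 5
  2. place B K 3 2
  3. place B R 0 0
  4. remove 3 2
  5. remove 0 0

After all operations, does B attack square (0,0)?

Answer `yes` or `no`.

Answer: no

Derivation:
Op 1: place WK@(5,5)
Op 2: place BK@(3,2)
Op 3: place BR@(0,0)
Op 4: remove (3,2)
Op 5: remove (0,0)
Per-piece attacks for B:
B attacks (0,0): no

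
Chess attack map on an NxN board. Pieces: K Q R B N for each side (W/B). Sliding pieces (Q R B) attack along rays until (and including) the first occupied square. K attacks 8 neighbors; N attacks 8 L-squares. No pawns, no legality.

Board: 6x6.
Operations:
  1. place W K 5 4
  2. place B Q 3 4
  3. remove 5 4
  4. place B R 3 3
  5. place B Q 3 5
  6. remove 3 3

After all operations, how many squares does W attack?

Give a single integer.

Op 1: place WK@(5,4)
Op 2: place BQ@(3,4)
Op 3: remove (5,4)
Op 4: place BR@(3,3)
Op 5: place BQ@(3,5)
Op 6: remove (3,3)
Per-piece attacks for W:
Union (0 distinct): (none)

Answer: 0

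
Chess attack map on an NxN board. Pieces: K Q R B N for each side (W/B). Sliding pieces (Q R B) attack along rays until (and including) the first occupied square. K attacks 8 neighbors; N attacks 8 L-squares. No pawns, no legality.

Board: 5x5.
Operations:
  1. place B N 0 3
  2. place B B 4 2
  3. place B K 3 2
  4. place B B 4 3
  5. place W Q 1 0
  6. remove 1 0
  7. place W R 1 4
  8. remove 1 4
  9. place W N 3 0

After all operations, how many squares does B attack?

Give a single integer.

Op 1: place BN@(0,3)
Op 2: place BB@(4,2)
Op 3: place BK@(3,2)
Op 4: place BB@(4,3)
Op 5: place WQ@(1,0)
Op 6: remove (1,0)
Op 7: place WR@(1,4)
Op 8: remove (1,4)
Op 9: place WN@(3,0)
Per-piece attacks for B:
  BN@(0,3): attacks (2,4) (1,1) (2,2)
  BK@(3,2): attacks (3,3) (3,1) (4,2) (2,2) (4,3) (4,1) (2,3) (2,1)
  BB@(4,2): attacks (3,3) (2,4) (3,1) (2,0)
  BB@(4,3): attacks (3,4) (3,2) [ray(-1,-1) blocked at (3,2)]
Union (13 distinct): (1,1) (2,0) (2,1) (2,2) (2,3) (2,4) (3,1) (3,2) (3,3) (3,4) (4,1) (4,2) (4,3)

Answer: 13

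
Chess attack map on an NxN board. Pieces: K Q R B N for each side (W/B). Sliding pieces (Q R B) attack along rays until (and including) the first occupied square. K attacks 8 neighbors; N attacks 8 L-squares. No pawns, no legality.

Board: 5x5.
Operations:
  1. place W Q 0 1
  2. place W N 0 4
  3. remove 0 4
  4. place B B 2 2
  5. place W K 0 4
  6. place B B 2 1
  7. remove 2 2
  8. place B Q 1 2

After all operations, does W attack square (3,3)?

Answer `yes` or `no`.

Op 1: place WQ@(0,1)
Op 2: place WN@(0,4)
Op 3: remove (0,4)
Op 4: place BB@(2,2)
Op 5: place WK@(0,4)
Op 6: place BB@(2,1)
Op 7: remove (2,2)
Op 8: place BQ@(1,2)
Per-piece attacks for W:
  WQ@(0,1): attacks (0,2) (0,3) (0,4) (0,0) (1,1) (2,1) (1,2) (1,0) [ray(0,1) blocked at (0,4); ray(1,0) blocked at (2,1); ray(1,1) blocked at (1,2)]
  WK@(0,4): attacks (0,3) (1,4) (1,3)
W attacks (3,3): no

Answer: no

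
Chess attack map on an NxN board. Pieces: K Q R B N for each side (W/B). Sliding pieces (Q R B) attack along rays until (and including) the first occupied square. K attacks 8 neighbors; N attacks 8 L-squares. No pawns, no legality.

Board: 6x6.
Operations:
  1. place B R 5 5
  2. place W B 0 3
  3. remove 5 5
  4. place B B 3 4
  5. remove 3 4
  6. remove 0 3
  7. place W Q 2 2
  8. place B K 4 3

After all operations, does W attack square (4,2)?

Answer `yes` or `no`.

Answer: yes

Derivation:
Op 1: place BR@(5,5)
Op 2: place WB@(0,3)
Op 3: remove (5,5)
Op 4: place BB@(3,4)
Op 5: remove (3,4)
Op 6: remove (0,3)
Op 7: place WQ@(2,2)
Op 8: place BK@(4,3)
Per-piece attacks for W:
  WQ@(2,2): attacks (2,3) (2,4) (2,5) (2,1) (2,0) (3,2) (4,2) (5,2) (1,2) (0,2) (3,3) (4,4) (5,5) (3,1) (4,0) (1,3) (0,4) (1,1) (0,0)
W attacks (4,2): yes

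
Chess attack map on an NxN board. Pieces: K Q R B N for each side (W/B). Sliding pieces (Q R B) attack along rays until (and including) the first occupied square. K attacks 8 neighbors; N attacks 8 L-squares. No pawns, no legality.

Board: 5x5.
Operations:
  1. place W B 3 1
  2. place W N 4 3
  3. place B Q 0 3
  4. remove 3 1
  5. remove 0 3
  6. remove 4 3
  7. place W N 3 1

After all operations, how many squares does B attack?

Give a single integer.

Op 1: place WB@(3,1)
Op 2: place WN@(4,3)
Op 3: place BQ@(0,3)
Op 4: remove (3,1)
Op 5: remove (0,3)
Op 6: remove (4,3)
Op 7: place WN@(3,1)
Per-piece attacks for B:
Union (0 distinct): (none)

Answer: 0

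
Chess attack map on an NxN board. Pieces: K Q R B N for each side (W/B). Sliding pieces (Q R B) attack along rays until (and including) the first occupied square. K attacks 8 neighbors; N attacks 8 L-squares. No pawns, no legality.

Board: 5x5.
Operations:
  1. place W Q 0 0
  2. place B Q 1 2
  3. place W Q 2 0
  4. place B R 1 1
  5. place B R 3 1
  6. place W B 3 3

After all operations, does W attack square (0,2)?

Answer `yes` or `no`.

Op 1: place WQ@(0,0)
Op 2: place BQ@(1,2)
Op 3: place WQ@(2,0)
Op 4: place BR@(1,1)
Op 5: place BR@(3,1)
Op 6: place WB@(3,3)
Per-piece attacks for W:
  WQ@(0,0): attacks (0,1) (0,2) (0,3) (0,4) (1,0) (2,0) (1,1) [ray(1,0) blocked at (2,0); ray(1,1) blocked at (1,1)]
  WQ@(2,0): attacks (2,1) (2,2) (2,3) (2,4) (3,0) (4,0) (1,0) (0,0) (3,1) (1,1) [ray(-1,0) blocked at (0,0); ray(1,1) blocked at (3,1); ray(-1,1) blocked at (1,1)]
  WB@(3,3): attacks (4,4) (4,2) (2,4) (2,2) (1,1) [ray(-1,-1) blocked at (1,1)]
W attacks (0,2): yes

Answer: yes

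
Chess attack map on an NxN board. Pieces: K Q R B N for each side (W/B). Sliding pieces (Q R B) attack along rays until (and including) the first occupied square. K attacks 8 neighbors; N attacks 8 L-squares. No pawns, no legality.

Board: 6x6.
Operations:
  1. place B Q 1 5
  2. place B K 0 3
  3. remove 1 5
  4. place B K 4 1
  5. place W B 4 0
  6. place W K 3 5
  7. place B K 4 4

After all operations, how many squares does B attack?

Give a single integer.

Op 1: place BQ@(1,5)
Op 2: place BK@(0,3)
Op 3: remove (1,5)
Op 4: place BK@(4,1)
Op 5: place WB@(4,0)
Op 6: place WK@(3,5)
Op 7: place BK@(4,4)
Per-piece attacks for B:
  BK@(0,3): attacks (0,4) (0,2) (1,3) (1,4) (1,2)
  BK@(4,1): attacks (4,2) (4,0) (5,1) (3,1) (5,2) (5,0) (3,2) (3,0)
  BK@(4,4): attacks (4,5) (4,3) (5,4) (3,4) (5,5) (5,3) (3,5) (3,3)
Union (21 distinct): (0,2) (0,4) (1,2) (1,3) (1,4) (3,0) (3,1) (3,2) (3,3) (3,4) (3,5) (4,0) (4,2) (4,3) (4,5) (5,0) (5,1) (5,2) (5,3) (5,4) (5,5)

Answer: 21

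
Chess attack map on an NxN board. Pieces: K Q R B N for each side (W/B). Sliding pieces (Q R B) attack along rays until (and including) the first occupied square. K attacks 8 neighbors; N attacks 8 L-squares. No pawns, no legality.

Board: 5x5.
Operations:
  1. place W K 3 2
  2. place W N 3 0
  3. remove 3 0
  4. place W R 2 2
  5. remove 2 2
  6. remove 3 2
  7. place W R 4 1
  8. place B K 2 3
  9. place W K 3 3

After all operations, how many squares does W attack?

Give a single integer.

Op 1: place WK@(3,2)
Op 2: place WN@(3,0)
Op 3: remove (3,0)
Op 4: place WR@(2,2)
Op 5: remove (2,2)
Op 6: remove (3,2)
Op 7: place WR@(4,1)
Op 8: place BK@(2,3)
Op 9: place WK@(3,3)
Per-piece attacks for W:
  WK@(3,3): attacks (3,4) (3,2) (4,3) (2,3) (4,4) (4,2) (2,4) (2,2)
  WR@(4,1): attacks (4,2) (4,3) (4,4) (4,0) (3,1) (2,1) (1,1) (0,1)
Union (13 distinct): (0,1) (1,1) (2,1) (2,2) (2,3) (2,4) (3,1) (3,2) (3,4) (4,0) (4,2) (4,3) (4,4)

Answer: 13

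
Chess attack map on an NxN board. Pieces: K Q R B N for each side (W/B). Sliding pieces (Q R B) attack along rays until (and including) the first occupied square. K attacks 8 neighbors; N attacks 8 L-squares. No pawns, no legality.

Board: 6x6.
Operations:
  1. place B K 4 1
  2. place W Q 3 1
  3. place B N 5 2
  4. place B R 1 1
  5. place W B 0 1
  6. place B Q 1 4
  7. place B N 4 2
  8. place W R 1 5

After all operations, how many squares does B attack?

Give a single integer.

Op 1: place BK@(4,1)
Op 2: place WQ@(3,1)
Op 3: place BN@(5,2)
Op 4: place BR@(1,1)
Op 5: place WB@(0,1)
Op 6: place BQ@(1,4)
Op 7: place BN@(4,2)
Op 8: place WR@(1,5)
Per-piece attacks for B:
  BR@(1,1): attacks (1,2) (1,3) (1,4) (1,0) (2,1) (3,1) (0,1) [ray(0,1) blocked at (1,4); ray(1,0) blocked at (3,1); ray(-1,0) blocked at (0,1)]
  BQ@(1,4): attacks (1,5) (1,3) (1,2) (1,1) (2,4) (3,4) (4,4) (5,4) (0,4) (2,5) (2,3) (3,2) (4,1) (0,5) (0,3) [ray(0,1) blocked at (1,5); ray(0,-1) blocked at (1,1); ray(1,-1) blocked at (4,1)]
  BK@(4,1): attacks (4,2) (4,0) (5,1) (3,1) (5,2) (5,0) (3,2) (3,0)
  BN@(4,2): attacks (5,4) (3,4) (2,3) (5,0) (3,0) (2,1)
  BN@(5,2): attacks (4,4) (3,3) (4,0) (3,1)
Union (27 distinct): (0,1) (0,3) (0,4) (0,5) (1,0) (1,1) (1,2) (1,3) (1,4) (1,5) (2,1) (2,3) (2,4) (2,5) (3,0) (3,1) (3,2) (3,3) (3,4) (4,0) (4,1) (4,2) (4,4) (5,0) (5,1) (5,2) (5,4)

Answer: 27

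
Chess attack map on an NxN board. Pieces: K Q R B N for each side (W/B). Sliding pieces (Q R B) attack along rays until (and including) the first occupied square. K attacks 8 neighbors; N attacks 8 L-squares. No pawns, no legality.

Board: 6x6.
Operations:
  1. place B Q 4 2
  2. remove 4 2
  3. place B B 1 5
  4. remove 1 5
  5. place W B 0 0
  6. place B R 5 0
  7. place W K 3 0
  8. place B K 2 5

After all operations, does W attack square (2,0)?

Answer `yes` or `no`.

Op 1: place BQ@(4,2)
Op 2: remove (4,2)
Op 3: place BB@(1,5)
Op 4: remove (1,5)
Op 5: place WB@(0,0)
Op 6: place BR@(5,0)
Op 7: place WK@(3,0)
Op 8: place BK@(2,5)
Per-piece attacks for W:
  WB@(0,0): attacks (1,1) (2,2) (3,3) (4,4) (5,5)
  WK@(3,0): attacks (3,1) (4,0) (2,0) (4,1) (2,1)
W attacks (2,0): yes

Answer: yes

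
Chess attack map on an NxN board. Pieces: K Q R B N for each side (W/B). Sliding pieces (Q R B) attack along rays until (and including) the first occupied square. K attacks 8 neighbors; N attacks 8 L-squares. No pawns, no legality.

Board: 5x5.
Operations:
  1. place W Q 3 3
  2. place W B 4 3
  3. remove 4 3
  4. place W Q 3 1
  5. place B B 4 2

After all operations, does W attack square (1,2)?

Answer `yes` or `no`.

Answer: no

Derivation:
Op 1: place WQ@(3,3)
Op 2: place WB@(4,3)
Op 3: remove (4,3)
Op 4: place WQ@(3,1)
Op 5: place BB@(4,2)
Per-piece attacks for W:
  WQ@(3,1): attacks (3,2) (3,3) (3,0) (4,1) (2,1) (1,1) (0,1) (4,2) (4,0) (2,2) (1,3) (0,4) (2,0) [ray(0,1) blocked at (3,3); ray(1,1) blocked at (4,2)]
  WQ@(3,3): attacks (3,4) (3,2) (3,1) (4,3) (2,3) (1,3) (0,3) (4,4) (4,2) (2,4) (2,2) (1,1) (0,0) [ray(0,-1) blocked at (3,1); ray(1,-1) blocked at (4,2)]
W attacks (1,2): no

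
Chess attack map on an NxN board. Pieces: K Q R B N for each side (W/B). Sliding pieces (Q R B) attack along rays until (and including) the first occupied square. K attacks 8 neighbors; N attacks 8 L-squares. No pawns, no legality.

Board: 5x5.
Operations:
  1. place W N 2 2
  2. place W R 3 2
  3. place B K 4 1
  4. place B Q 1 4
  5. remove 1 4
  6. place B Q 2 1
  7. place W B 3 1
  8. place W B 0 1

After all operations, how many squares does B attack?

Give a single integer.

Op 1: place WN@(2,2)
Op 2: place WR@(3,2)
Op 3: place BK@(4,1)
Op 4: place BQ@(1,4)
Op 5: remove (1,4)
Op 6: place BQ@(2,1)
Op 7: place WB@(3,1)
Op 8: place WB@(0,1)
Per-piece attacks for B:
  BQ@(2,1): attacks (2,2) (2,0) (3,1) (1,1) (0,1) (3,2) (3,0) (1,2) (0,3) (1,0) [ray(0,1) blocked at (2,2); ray(1,0) blocked at (3,1); ray(-1,0) blocked at (0,1); ray(1,1) blocked at (3,2)]
  BK@(4,1): attacks (4,2) (4,0) (3,1) (3,2) (3,0)
Union (12 distinct): (0,1) (0,3) (1,0) (1,1) (1,2) (2,0) (2,2) (3,0) (3,1) (3,2) (4,0) (4,2)

Answer: 12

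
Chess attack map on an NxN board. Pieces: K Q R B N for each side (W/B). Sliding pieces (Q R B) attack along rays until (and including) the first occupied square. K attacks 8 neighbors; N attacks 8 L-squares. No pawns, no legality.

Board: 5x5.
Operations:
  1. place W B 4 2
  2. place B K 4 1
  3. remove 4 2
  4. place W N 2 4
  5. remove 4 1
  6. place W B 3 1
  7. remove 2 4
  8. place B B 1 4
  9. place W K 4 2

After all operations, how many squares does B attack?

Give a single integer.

Op 1: place WB@(4,2)
Op 2: place BK@(4,1)
Op 3: remove (4,2)
Op 4: place WN@(2,4)
Op 5: remove (4,1)
Op 6: place WB@(3,1)
Op 7: remove (2,4)
Op 8: place BB@(1,4)
Op 9: place WK@(4,2)
Per-piece attacks for B:
  BB@(1,4): attacks (2,3) (3,2) (4,1) (0,3)
Union (4 distinct): (0,3) (2,3) (3,2) (4,1)

Answer: 4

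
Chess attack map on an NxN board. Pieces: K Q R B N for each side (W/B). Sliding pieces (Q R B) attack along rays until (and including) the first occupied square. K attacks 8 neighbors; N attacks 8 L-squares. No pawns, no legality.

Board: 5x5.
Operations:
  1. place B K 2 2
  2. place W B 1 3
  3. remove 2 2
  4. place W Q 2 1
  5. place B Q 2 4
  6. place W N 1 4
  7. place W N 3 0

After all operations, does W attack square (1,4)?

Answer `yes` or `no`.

Answer: no

Derivation:
Op 1: place BK@(2,2)
Op 2: place WB@(1,3)
Op 3: remove (2,2)
Op 4: place WQ@(2,1)
Op 5: place BQ@(2,4)
Op 6: place WN@(1,4)
Op 7: place WN@(3,0)
Per-piece attacks for W:
  WB@(1,3): attacks (2,4) (2,2) (3,1) (4,0) (0,4) (0,2) [ray(1,1) blocked at (2,4)]
  WN@(1,4): attacks (2,2) (3,3) (0,2)
  WQ@(2,1): attacks (2,2) (2,3) (2,4) (2,0) (3,1) (4,1) (1,1) (0,1) (3,2) (4,3) (3,0) (1,2) (0,3) (1,0) [ray(0,1) blocked at (2,4); ray(1,-1) blocked at (3,0)]
  WN@(3,0): attacks (4,2) (2,2) (1,1)
W attacks (1,4): no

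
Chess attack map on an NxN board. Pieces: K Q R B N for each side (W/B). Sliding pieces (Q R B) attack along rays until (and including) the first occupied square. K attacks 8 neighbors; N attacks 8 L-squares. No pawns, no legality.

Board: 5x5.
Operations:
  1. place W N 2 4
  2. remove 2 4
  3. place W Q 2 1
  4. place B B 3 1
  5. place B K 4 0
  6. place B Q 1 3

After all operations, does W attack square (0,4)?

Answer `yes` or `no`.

Answer: no

Derivation:
Op 1: place WN@(2,4)
Op 2: remove (2,4)
Op 3: place WQ@(2,1)
Op 4: place BB@(3,1)
Op 5: place BK@(4,0)
Op 6: place BQ@(1,3)
Per-piece attacks for W:
  WQ@(2,1): attacks (2,2) (2,3) (2,4) (2,0) (3,1) (1,1) (0,1) (3,2) (4,3) (3,0) (1,2) (0,3) (1,0) [ray(1,0) blocked at (3,1)]
W attacks (0,4): no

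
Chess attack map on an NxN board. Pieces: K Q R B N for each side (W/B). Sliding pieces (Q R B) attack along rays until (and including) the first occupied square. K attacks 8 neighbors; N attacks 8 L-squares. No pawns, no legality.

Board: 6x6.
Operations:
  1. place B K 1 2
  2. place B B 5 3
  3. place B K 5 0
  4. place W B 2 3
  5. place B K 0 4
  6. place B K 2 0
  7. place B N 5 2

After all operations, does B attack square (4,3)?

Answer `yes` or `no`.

Answer: no

Derivation:
Op 1: place BK@(1,2)
Op 2: place BB@(5,3)
Op 3: place BK@(5,0)
Op 4: place WB@(2,3)
Op 5: place BK@(0,4)
Op 6: place BK@(2,0)
Op 7: place BN@(5,2)
Per-piece attacks for B:
  BK@(0,4): attacks (0,5) (0,3) (1,4) (1,5) (1,3)
  BK@(1,2): attacks (1,3) (1,1) (2,2) (0,2) (2,3) (2,1) (0,3) (0,1)
  BK@(2,0): attacks (2,1) (3,0) (1,0) (3,1) (1,1)
  BK@(5,0): attacks (5,1) (4,0) (4,1)
  BN@(5,2): attacks (4,4) (3,3) (4,0) (3,1)
  BB@(5,3): attacks (4,4) (3,5) (4,2) (3,1) (2,0) [ray(-1,-1) blocked at (2,0)]
B attacks (4,3): no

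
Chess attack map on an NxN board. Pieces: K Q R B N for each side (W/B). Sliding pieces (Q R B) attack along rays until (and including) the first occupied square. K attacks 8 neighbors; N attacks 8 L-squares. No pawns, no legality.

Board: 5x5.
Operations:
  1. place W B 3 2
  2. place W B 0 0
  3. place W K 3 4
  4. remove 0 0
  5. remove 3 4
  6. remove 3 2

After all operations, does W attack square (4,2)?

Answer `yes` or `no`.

Op 1: place WB@(3,2)
Op 2: place WB@(0,0)
Op 3: place WK@(3,4)
Op 4: remove (0,0)
Op 5: remove (3,4)
Op 6: remove (3,2)
Per-piece attacks for W:
W attacks (4,2): no

Answer: no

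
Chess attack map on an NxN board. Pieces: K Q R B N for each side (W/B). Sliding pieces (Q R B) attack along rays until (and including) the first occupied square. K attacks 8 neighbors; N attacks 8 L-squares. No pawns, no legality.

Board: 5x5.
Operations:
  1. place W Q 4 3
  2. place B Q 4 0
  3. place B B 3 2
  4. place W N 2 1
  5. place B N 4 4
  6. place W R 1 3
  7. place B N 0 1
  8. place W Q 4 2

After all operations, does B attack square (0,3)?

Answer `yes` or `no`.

Answer: no

Derivation:
Op 1: place WQ@(4,3)
Op 2: place BQ@(4,0)
Op 3: place BB@(3,2)
Op 4: place WN@(2,1)
Op 5: place BN@(4,4)
Op 6: place WR@(1,3)
Op 7: place BN@(0,1)
Op 8: place WQ@(4,2)
Per-piece attacks for B:
  BN@(0,1): attacks (1,3) (2,2) (2,0)
  BB@(3,2): attacks (4,3) (4,1) (2,3) (1,4) (2,1) [ray(1,1) blocked at (4,3); ray(-1,-1) blocked at (2,1)]
  BQ@(4,0): attacks (4,1) (4,2) (3,0) (2,0) (1,0) (0,0) (3,1) (2,2) (1,3) [ray(0,1) blocked at (4,2); ray(-1,1) blocked at (1,3)]
  BN@(4,4): attacks (3,2) (2,3)
B attacks (0,3): no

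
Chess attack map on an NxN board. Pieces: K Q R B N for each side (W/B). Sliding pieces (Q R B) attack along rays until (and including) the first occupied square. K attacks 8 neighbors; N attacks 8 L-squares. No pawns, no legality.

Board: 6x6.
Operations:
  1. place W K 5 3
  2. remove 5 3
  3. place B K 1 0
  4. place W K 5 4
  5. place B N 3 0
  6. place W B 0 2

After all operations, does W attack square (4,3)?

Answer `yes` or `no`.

Op 1: place WK@(5,3)
Op 2: remove (5,3)
Op 3: place BK@(1,0)
Op 4: place WK@(5,4)
Op 5: place BN@(3,0)
Op 6: place WB@(0,2)
Per-piece attacks for W:
  WB@(0,2): attacks (1,3) (2,4) (3,5) (1,1) (2,0)
  WK@(5,4): attacks (5,5) (5,3) (4,4) (4,5) (4,3)
W attacks (4,3): yes

Answer: yes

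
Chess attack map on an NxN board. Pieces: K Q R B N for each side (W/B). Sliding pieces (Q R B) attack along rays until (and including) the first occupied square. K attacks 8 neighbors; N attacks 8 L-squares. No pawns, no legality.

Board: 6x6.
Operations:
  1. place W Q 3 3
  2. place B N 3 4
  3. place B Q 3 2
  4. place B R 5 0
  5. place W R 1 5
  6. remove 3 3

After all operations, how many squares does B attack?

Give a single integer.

Op 1: place WQ@(3,3)
Op 2: place BN@(3,4)
Op 3: place BQ@(3,2)
Op 4: place BR@(5,0)
Op 5: place WR@(1,5)
Op 6: remove (3,3)
Per-piece attacks for B:
  BQ@(3,2): attacks (3,3) (3,4) (3,1) (3,0) (4,2) (5,2) (2,2) (1,2) (0,2) (4,3) (5,4) (4,1) (5,0) (2,3) (1,4) (0,5) (2,1) (1,0) [ray(0,1) blocked at (3,4); ray(1,-1) blocked at (5,0)]
  BN@(3,4): attacks (5,5) (1,5) (4,2) (5,3) (2,2) (1,3)
  BR@(5,0): attacks (5,1) (5,2) (5,3) (5,4) (5,5) (4,0) (3,0) (2,0) (1,0) (0,0)
Union (26 distinct): (0,0) (0,2) (0,5) (1,0) (1,2) (1,3) (1,4) (1,5) (2,0) (2,1) (2,2) (2,3) (3,0) (3,1) (3,3) (3,4) (4,0) (4,1) (4,2) (4,3) (5,0) (5,1) (5,2) (5,3) (5,4) (5,5)

Answer: 26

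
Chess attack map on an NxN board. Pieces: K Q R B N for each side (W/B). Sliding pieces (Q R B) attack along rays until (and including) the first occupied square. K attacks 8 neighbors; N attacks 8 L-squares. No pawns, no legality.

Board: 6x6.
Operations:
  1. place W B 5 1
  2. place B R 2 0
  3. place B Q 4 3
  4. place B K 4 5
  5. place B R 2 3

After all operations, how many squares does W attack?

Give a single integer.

Answer: 5

Derivation:
Op 1: place WB@(5,1)
Op 2: place BR@(2,0)
Op 3: place BQ@(4,3)
Op 4: place BK@(4,5)
Op 5: place BR@(2,3)
Per-piece attacks for W:
  WB@(5,1): attacks (4,2) (3,3) (2,4) (1,5) (4,0)
Union (5 distinct): (1,5) (2,4) (3,3) (4,0) (4,2)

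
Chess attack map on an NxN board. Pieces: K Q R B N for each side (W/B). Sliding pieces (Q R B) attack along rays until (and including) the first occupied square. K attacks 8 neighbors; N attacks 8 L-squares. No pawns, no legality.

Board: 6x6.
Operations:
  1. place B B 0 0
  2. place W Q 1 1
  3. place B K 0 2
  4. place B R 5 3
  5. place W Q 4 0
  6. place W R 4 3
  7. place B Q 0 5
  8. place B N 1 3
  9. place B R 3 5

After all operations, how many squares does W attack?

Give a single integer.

Answer: 23

Derivation:
Op 1: place BB@(0,0)
Op 2: place WQ@(1,1)
Op 3: place BK@(0,2)
Op 4: place BR@(5,3)
Op 5: place WQ@(4,0)
Op 6: place WR@(4,3)
Op 7: place BQ@(0,5)
Op 8: place BN@(1,3)
Op 9: place BR@(3,5)
Per-piece attacks for W:
  WQ@(1,1): attacks (1,2) (1,3) (1,0) (2,1) (3,1) (4,1) (5,1) (0,1) (2,2) (3,3) (4,4) (5,5) (2,0) (0,2) (0,0) [ray(0,1) blocked at (1,3); ray(-1,1) blocked at (0,2); ray(-1,-1) blocked at (0,0)]
  WQ@(4,0): attacks (4,1) (4,2) (4,3) (5,0) (3,0) (2,0) (1,0) (0,0) (5,1) (3,1) (2,2) (1,3) [ray(0,1) blocked at (4,3); ray(-1,0) blocked at (0,0); ray(-1,1) blocked at (1,3)]
  WR@(4,3): attacks (4,4) (4,5) (4,2) (4,1) (4,0) (5,3) (3,3) (2,3) (1,3) [ray(0,-1) blocked at (4,0); ray(1,0) blocked at (5,3); ray(-1,0) blocked at (1,3)]
Union (23 distinct): (0,0) (0,1) (0,2) (1,0) (1,2) (1,3) (2,0) (2,1) (2,2) (2,3) (3,0) (3,1) (3,3) (4,0) (4,1) (4,2) (4,3) (4,4) (4,5) (5,0) (5,1) (5,3) (5,5)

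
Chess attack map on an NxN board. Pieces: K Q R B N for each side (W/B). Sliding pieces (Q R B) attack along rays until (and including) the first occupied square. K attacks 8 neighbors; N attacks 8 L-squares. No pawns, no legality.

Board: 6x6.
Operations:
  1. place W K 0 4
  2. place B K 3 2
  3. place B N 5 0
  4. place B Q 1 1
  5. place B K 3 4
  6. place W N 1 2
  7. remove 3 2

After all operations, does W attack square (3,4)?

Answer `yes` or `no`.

Answer: no

Derivation:
Op 1: place WK@(0,4)
Op 2: place BK@(3,2)
Op 3: place BN@(5,0)
Op 4: place BQ@(1,1)
Op 5: place BK@(3,4)
Op 6: place WN@(1,2)
Op 7: remove (3,2)
Per-piece attacks for W:
  WK@(0,4): attacks (0,5) (0,3) (1,4) (1,5) (1,3)
  WN@(1,2): attacks (2,4) (3,3) (0,4) (2,0) (3,1) (0,0)
W attacks (3,4): no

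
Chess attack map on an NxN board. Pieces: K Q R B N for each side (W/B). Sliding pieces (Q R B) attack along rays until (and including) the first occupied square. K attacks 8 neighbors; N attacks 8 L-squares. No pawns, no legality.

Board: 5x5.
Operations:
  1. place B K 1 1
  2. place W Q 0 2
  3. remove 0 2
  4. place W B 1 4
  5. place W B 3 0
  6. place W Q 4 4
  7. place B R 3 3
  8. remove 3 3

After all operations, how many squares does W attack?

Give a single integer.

Answer: 15

Derivation:
Op 1: place BK@(1,1)
Op 2: place WQ@(0,2)
Op 3: remove (0,2)
Op 4: place WB@(1,4)
Op 5: place WB@(3,0)
Op 6: place WQ@(4,4)
Op 7: place BR@(3,3)
Op 8: remove (3,3)
Per-piece attacks for W:
  WB@(1,4): attacks (2,3) (3,2) (4,1) (0,3)
  WB@(3,0): attacks (4,1) (2,1) (1,2) (0,3)
  WQ@(4,4): attacks (4,3) (4,2) (4,1) (4,0) (3,4) (2,4) (1,4) (3,3) (2,2) (1,1) [ray(-1,0) blocked at (1,4); ray(-1,-1) blocked at (1,1)]
Union (15 distinct): (0,3) (1,1) (1,2) (1,4) (2,1) (2,2) (2,3) (2,4) (3,2) (3,3) (3,4) (4,0) (4,1) (4,2) (4,3)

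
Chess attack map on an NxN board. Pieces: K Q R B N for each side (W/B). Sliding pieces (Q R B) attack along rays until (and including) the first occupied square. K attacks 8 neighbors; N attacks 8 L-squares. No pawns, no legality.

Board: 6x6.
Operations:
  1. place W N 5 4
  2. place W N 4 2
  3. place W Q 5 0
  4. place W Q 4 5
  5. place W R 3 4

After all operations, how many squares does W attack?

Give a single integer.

Op 1: place WN@(5,4)
Op 2: place WN@(4,2)
Op 3: place WQ@(5,0)
Op 4: place WQ@(4,5)
Op 5: place WR@(3,4)
Per-piece attacks for W:
  WR@(3,4): attacks (3,5) (3,3) (3,2) (3,1) (3,0) (4,4) (5,4) (2,4) (1,4) (0,4) [ray(1,0) blocked at (5,4)]
  WN@(4,2): attacks (5,4) (3,4) (2,3) (5,0) (3,0) (2,1)
  WQ@(4,5): attacks (4,4) (4,3) (4,2) (5,5) (3,5) (2,5) (1,5) (0,5) (5,4) (3,4) [ray(0,-1) blocked at (4,2); ray(1,-1) blocked at (5,4); ray(-1,-1) blocked at (3,4)]
  WQ@(5,0): attacks (5,1) (5,2) (5,3) (5,4) (4,0) (3,0) (2,0) (1,0) (0,0) (4,1) (3,2) (2,3) (1,4) (0,5) [ray(0,1) blocked at (5,4)]
  WN@(5,4): attacks (3,5) (4,2) (3,3)
Union (28 distinct): (0,0) (0,4) (0,5) (1,0) (1,4) (1,5) (2,0) (2,1) (2,3) (2,4) (2,5) (3,0) (3,1) (3,2) (3,3) (3,4) (3,5) (4,0) (4,1) (4,2) (4,3) (4,4) (5,0) (5,1) (5,2) (5,3) (5,4) (5,5)

Answer: 28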